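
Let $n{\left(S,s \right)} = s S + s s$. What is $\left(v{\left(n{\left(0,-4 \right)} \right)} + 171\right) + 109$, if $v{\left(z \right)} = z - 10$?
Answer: $286$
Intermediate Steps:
$n{\left(S,s \right)} = s^{2} + S s$ ($n{\left(S,s \right)} = S s + s^{2} = s^{2} + S s$)
$v{\left(z \right)} = -10 + z$ ($v{\left(z \right)} = z - 10 = -10 + z$)
$\left(v{\left(n{\left(0,-4 \right)} \right)} + 171\right) + 109 = \left(\left(-10 - 4 \left(0 - 4\right)\right) + 171\right) + 109 = \left(\left(-10 - -16\right) + 171\right) + 109 = \left(\left(-10 + 16\right) + 171\right) + 109 = \left(6 + 171\right) + 109 = 177 + 109 = 286$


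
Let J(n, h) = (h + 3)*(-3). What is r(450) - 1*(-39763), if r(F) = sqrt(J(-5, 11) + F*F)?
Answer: 39763 + sqrt(202458) ≈ 40213.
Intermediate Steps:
J(n, h) = -9 - 3*h (J(n, h) = (3 + h)*(-3) = -9 - 3*h)
r(F) = sqrt(-42 + F**2) (r(F) = sqrt((-9 - 3*11) + F*F) = sqrt((-9 - 33) + F**2) = sqrt(-42 + F**2))
r(450) - 1*(-39763) = sqrt(-42 + 450**2) - 1*(-39763) = sqrt(-42 + 202500) + 39763 = sqrt(202458) + 39763 = 39763 + sqrt(202458)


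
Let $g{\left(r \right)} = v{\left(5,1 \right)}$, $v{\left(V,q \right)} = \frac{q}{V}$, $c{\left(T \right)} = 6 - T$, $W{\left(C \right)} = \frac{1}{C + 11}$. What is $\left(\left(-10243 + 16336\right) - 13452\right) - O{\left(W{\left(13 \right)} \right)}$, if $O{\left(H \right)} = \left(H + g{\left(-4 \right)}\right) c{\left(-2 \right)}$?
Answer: $- \frac{110414}{15} \approx -7360.9$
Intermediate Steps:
$W{\left(C \right)} = \frac{1}{11 + C}$
$g{\left(r \right)} = \frac{1}{5}$ ($g{\left(r \right)} = 1 \cdot \frac{1}{5} = \frac{1}{5}$)
$O{\left(H \right)} = \frac{8}{5} + 8 H$ ($O{\left(H \right)} = \left(H + \frac{1}{5}\right) \left(6 - -2\right) = \left(\frac{1}{5} + H\right) \left(6 + 2\right) = \left(\frac{1}{5} + H\right) 8 = \frac{8}{5} + 8 H$)
$\left(\left(-10243 + 16336\right) - 13452\right) - O{\left(W{\left(13 \right)} \right)} = \left(\left(-10243 + 16336\right) - 13452\right) - \left(\frac{8}{5} + \frac{8}{11 + 13}\right) = \left(6093 - 13452\right) - \left(\frac{8}{5} + \frac{8}{24}\right) = -7359 - \left(\frac{8}{5} + 8 \cdot \frac{1}{24}\right) = -7359 - \left(\frac{8}{5} + \frac{1}{3}\right) = -7359 - \frac{29}{15} = - \frac{110414}{15}$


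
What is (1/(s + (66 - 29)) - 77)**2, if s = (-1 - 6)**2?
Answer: 43837641/7396 ≈ 5927.2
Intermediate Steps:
s = 49 (s = (-7)**2 = 49)
(1/(s + (66 - 29)) - 77)**2 = (1/(49 + (66 - 29)) - 77)**2 = (1/(49 + 37) - 77)**2 = (1/86 - 77)**2 = (-6621/86)**2 = 43837641/7396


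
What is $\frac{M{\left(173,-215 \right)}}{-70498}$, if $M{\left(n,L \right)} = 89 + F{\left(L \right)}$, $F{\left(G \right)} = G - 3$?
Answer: $\frac{129}{70498} \approx 0.0018298$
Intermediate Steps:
$F{\left(G \right)} = -3 + G$
$M{\left(n,L \right)} = 86 + L$ ($M{\left(n,L \right)} = 89 + \left(-3 + L\right) = 86 + L$)
$\frac{M{\left(173,-215 \right)}}{-70498} = \frac{86 - 215}{-70498} = \left(-129\right) \left(- \frac{1}{70498}\right) = \frac{129}{70498}$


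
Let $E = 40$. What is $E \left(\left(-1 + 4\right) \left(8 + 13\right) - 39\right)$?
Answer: $960$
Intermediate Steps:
$E \left(\left(-1 + 4\right) \left(8 + 13\right) - 39\right) = 40 \left(\left(-1 + 4\right) \left(8 + 13\right) - 39\right) = 40 \left(3 \cdot 21 - 39\right) = 40 \left(63 - 39\right) = 40 \cdot 24 = 960$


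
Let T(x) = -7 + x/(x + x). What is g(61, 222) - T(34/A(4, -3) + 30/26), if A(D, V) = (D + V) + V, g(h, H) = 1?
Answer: 15/2 ≈ 7.5000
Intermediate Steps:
A(D, V) = D + 2*V
T(x) = -13/2 (T(x) = -7 + x/((2*x)) = -7 + x*(1/(2*x)) = -7 + ½ = -13/2)
g(61, 222) - T(34/A(4, -3) + 30/26) = 1 - 1*(-13/2) = 1 + 13/2 = 15/2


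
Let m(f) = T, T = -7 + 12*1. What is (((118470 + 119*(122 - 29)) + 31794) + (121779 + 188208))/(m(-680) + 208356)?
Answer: 471318/208361 ≈ 2.2620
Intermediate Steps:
T = 5 (T = -7 + 12 = 5)
m(f) = 5
(((118470 + 119*(122 - 29)) + 31794) + (121779 + 188208))/(m(-680) + 208356) = (((118470 + 119*(122 - 29)) + 31794) + (121779 + 188208))/(5 + 208356) = (((118470 + 119*93) + 31794) + 309987)/208361 = (((118470 + 11067) + 31794) + 309987)*(1/208361) = ((129537 + 31794) + 309987)*(1/208361) = (161331 + 309987)*(1/208361) = 471318*(1/208361) = 471318/208361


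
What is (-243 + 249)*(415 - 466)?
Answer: -306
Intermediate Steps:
(-243 + 249)*(415 - 466) = 6*(-51) = -306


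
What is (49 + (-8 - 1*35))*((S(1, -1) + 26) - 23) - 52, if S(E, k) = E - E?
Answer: -34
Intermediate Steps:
S(E, k) = 0
(49 + (-8 - 1*35))*((S(1, -1) + 26) - 23) - 52 = (49 + (-8 - 1*35))*((0 + 26) - 23) - 52 = (49 + (-8 - 35))*(26 - 23) - 52 = (49 - 43)*3 - 52 = 6*3 - 52 = 18 - 52 = -34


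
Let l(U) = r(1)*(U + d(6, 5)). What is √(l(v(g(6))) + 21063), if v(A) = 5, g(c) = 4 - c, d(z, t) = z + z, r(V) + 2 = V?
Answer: √21046 ≈ 145.07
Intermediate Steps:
r(V) = -2 + V
d(z, t) = 2*z
l(U) = -12 - U (l(U) = (-2 + 1)*(U + 2*6) = -(U + 12) = -(12 + U) = -12 - U)
√(l(v(g(6))) + 21063) = √((-12 - 1*5) + 21063) = √((-12 - 5) + 21063) = √(-17 + 21063) = √21046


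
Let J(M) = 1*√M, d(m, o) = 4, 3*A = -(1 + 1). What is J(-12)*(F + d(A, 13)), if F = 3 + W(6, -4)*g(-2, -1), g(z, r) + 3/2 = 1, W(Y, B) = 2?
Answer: 12*I*√3 ≈ 20.785*I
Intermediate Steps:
A = -⅔ (A = (-(1 + 1))/3 = (-1*2)/3 = (⅓)*(-2) = -⅔ ≈ -0.66667)
g(z, r) = -½ (g(z, r) = -3/2 + 1 = -½)
J(M) = √M
F = 2 (F = 3 + 2*(-½) = 3 - 1 = 2)
J(-12)*(F + d(A, 13)) = √(-12)*(2 + 4) = (2*I*√3)*6 = 12*I*√3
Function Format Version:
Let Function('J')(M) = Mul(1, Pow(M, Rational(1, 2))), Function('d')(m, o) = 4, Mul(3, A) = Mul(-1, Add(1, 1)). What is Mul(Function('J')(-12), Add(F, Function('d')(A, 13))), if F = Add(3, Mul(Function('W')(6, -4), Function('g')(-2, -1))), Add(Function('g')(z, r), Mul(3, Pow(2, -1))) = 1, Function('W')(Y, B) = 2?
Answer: Mul(12, I, Pow(3, Rational(1, 2))) ≈ Mul(20.785, I)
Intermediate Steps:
A = Rational(-2, 3) (A = Mul(Rational(1, 3), Mul(-1, Add(1, 1))) = Mul(Rational(1, 3), Mul(-1, 2)) = Mul(Rational(1, 3), -2) = Rational(-2, 3) ≈ -0.66667)
Function('g')(z, r) = Rational(-1, 2) (Function('g')(z, r) = Add(Rational(-3, 2), 1) = Rational(-1, 2))
Function('J')(M) = Pow(M, Rational(1, 2))
F = 2 (F = Add(3, Mul(2, Rational(-1, 2))) = Add(3, -1) = 2)
Mul(Function('J')(-12), Add(F, Function('d')(A, 13))) = Mul(Pow(-12, Rational(1, 2)), Add(2, 4)) = Mul(Mul(2, I, Pow(3, Rational(1, 2))), 6) = Mul(12, I, Pow(3, Rational(1, 2)))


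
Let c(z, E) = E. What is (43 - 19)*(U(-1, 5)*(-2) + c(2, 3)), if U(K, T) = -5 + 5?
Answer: 72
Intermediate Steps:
U(K, T) = 0
(43 - 19)*(U(-1, 5)*(-2) + c(2, 3)) = (43 - 19)*(0*(-2) + 3) = 24*(0 + 3) = 24*3 = 72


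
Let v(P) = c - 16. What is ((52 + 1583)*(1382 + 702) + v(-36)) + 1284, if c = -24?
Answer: 3408584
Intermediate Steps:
v(P) = -40 (v(P) = -24 - 16 = -40)
((52 + 1583)*(1382 + 702) + v(-36)) + 1284 = ((52 + 1583)*(1382 + 702) - 40) + 1284 = (1635*2084 - 40) + 1284 = (3407340 - 40) + 1284 = 3407300 + 1284 = 3408584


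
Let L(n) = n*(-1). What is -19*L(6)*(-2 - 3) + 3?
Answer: -567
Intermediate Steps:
L(n) = -n
-19*L(6)*(-2 - 3) + 3 = -19*(-1*6)*(-2 - 3) + 3 = -(-114)*(-5) + 3 = -19*30 + 3 = -570 + 3 = -567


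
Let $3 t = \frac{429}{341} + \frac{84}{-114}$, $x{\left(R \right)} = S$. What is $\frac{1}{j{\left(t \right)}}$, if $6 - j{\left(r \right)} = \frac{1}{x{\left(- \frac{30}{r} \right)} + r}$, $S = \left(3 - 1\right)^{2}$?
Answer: $\frac{7375}{42483} \approx 0.1736$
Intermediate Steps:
$S = 4$ ($S = 2^{2} = 4$)
$x{\left(R \right)} = 4$
$t = \frac{307}{1767}$ ($t = \frac{\frac{429}{341} + \frac{84}{-114}}{3} = \frac{429 \cdot \frac{1}{341} + 84 \left(- \frac{1}{114}\right)}{3} = \frac{\frac{39}{31} - \frac{14}{19}}{3} = \frac{1}{3} \cdot \frac{307}{589} = \frac{307}{1767} \approx 0.17374$)
$j{\left(r \right)} = 6 - \frac{1}{4 + r}$
$\frac{1}{j{\left(t \right)}} = \frac{1}{\frac{1}{4 + \frac{307}{1767}} \left(23 + 6 \cdot \frac{307}{1767}\right)} = \frac{1}{\frac{1}{\frac{7375}{1767}} \left(23 + \frac{614}{589}\right)} = \frac{1}{\frac{1767}{7375} \cdot \frac{14161}{589}} = \frac{1}{\frac{42483}{7375}} = \frac{7375}{42483}$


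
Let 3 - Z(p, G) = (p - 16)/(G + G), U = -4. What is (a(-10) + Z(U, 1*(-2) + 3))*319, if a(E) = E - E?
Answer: 4147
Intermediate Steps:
a(E) = 0
Z(p, G) = 3 - (-16 + p)/(2*G) (Z(p, G) = 3 - (p - 16)/(G + G) = 3 - (-16 + p)/(2*G))
(a(-10) + Z(U, 1*(-2) + 3))*319 = (0 + (16 - 1*(-4) + 6*(1*(-2) + 3))/(2*(1*(-2) + 3)))*319 = (0 + (16 + 4 + 6*(-2 + 3))/(2*(-2 + 3)))*319 = (0 + (½)*(16 + 4 + 6*1)/1)*319 = (0 + (½)*1*(16 + 4 + 6))*319 = (0 + (½)*1*26)*319 = (0 + 13)*319 = 13*319 = 4147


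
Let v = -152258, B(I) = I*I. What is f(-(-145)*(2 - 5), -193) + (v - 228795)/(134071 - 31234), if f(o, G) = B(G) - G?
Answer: 46386047/1239 ≈ 37438.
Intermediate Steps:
B(I) = I²
f(o, G) = G² - G
f(-(-145)*(2 - 5), -193) + (v - 228795)/(134071 - 31234) = -193*(-1 - 193) + (-152258 - 228795)/(134071 - 31234) = -193*(-194) - 381053/102837 = 37442 - 381053*1/102837 = 37442 - 4591/1239 = 46386047/1239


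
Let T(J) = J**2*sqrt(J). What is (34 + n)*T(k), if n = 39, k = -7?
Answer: 3577*I*sqrt(7) ≈ 9463.9*I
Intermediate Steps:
T(J) = J**(5/2)
(34 + n)*T(k) = (34 + 39)*(-7)**(5/2) = 73*(49*I*sqrt(7)) = 3577*I*sqrt(7)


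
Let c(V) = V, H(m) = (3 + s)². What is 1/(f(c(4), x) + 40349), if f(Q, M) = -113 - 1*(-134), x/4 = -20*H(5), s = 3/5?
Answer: 1/40370 ≈ 2.4771e-5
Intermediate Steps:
s = ⅗ (s = 3*(⅕) = ⅗ ≈ 0.60000)
H(m) = 324/25 (H(m) = (3 + ⅗)² = (18/5)² = 324/25)
x = -5184/5 (x = 4*(-20*324/25) = 4*(-1296/5) = -5184/5 ≈ -1036.8)
f(Q, M) = 21 (f(Q, M) = -113 + 134 = 21)
1/(f(c(4), x) + 40349) = 1/(21 + 40349) = 1/40370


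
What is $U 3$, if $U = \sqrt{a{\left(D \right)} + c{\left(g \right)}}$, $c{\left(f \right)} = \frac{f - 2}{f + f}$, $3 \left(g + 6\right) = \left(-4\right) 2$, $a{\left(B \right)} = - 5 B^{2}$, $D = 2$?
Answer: $\frac{18 i \sqrt{91}}{13} \approx 13.208 i$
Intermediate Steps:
$g = - \frac{26}{3}$ ($g = -6 + \frac{\left(-4\right) 2}{3} = -6 + \frac{1}{3} \left(-8\right) = -6 - \frac{8}{3} = - \frac{26}{3} \approx -8.6667$)
$c{\left(f \right)} = \frac{-2 + f}{2 f}$
$U = \frac{6 i \sqrt{91}}{13}$ ($U = \sqrt{- 5 \cdot 2^{2} + \frac{-2 - \frac{26}{3}}{2 \left(- \frac{26}{3}\right)}} = \sqrt{\left(-5\right) 4 + \frac{1}{2} \left(- \frac{3}{26}\right) \left(- \frac{32}{3}\right)} = \sqrt{-20 + \frac{8}{13}} = \sqrt{- \frac{252}{13}} = \frac{6 i \sqrt{91}}{13} \approx 4.4028 i$)
$U 3 = \frac{6 i \sqrt{91}}{13} \cdot 3 = \frac{18 i \sqrt{91}}{13}$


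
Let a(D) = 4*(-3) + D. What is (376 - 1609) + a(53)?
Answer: -1192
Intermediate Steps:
a(D) = -12 + D
(376 - 1609) + a(53) = (376 - 1609) + (-12 + 53) = -1233 + 41 = -1192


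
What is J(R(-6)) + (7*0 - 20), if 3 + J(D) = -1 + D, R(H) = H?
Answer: -30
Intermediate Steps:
J(D) = -4 + D (J(D) = -3 + (-1 + D) = -4 + D)
J(R(-6)) + (7*0 - 20) = (-4 - 6) + (7*0 - 20) = -10 + (0 - 20) = -10 - 20 = -30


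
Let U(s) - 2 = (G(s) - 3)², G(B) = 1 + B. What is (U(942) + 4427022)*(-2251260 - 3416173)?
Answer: -30097605708192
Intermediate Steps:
U(s) = 2 + (-2 + s)² (U(s) = 2 + ((1 + s) - 3)² = 2 + (-2 + s)²)
(U(942) + 4427022)*(-2251260 - 3416173) = ((2 + (-2 + 942)²) + 4427022)*(-2251260 - 3416173) = ((2 + 940²) + 4427022)*(-5667433) = ((2 + 883600) + 4427022)*(-5667433) = (883602 + 4427022)*(-5667433) = 5310624*(-5667433) = -30097605708192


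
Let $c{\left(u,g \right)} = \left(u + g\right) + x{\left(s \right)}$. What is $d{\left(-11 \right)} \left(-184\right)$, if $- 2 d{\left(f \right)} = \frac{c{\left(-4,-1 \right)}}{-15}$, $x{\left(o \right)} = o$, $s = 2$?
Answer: $\frac{92}{5} \approx 18.4$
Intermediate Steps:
$c{\left(u,g \right)} = 2 + g + u$ ($c{\left(u,g \right)} = \left(u + g\right) + 2 = \left(g + u\right) + 2 = 2 + g + u$)
$d{\left(f \right)} = - \frac{1}{10}$ ($d{\left(f \right)} = - \frac{\left(2 - 1 - 4\right) \frac{1}{-15}}{2} = - \frac{\left(-3\right) \left(- \frac{1}{15}\right)}{2} = \left(- \frac{1}{2}\right) \frac{1}{5} = - \frac{1}{10}$)
$d{\left(-11 \right)} \left(-184\right) = \left(- \frac{1}{10}\right) \left(-184\right) = \frac{92}{5}$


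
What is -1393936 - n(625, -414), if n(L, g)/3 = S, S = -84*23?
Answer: -1388140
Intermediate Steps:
S = -1932
n(L, g) = -5796 (n(L, g) = 3*(-1932) = -5796)
-1393936 - n(625, -414) = -1393936 - 1*(-5796) = -1393936 + 5796 = -1388140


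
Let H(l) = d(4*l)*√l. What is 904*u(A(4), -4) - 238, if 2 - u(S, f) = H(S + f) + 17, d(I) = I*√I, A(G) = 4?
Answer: -13798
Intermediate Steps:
d(I) = I^(3/2)
H(l) = 8*l² (H(l) = (4*l)^(3/2)*√l = (8*l^(3/2))*√l = 8*l²)
u(S, f) = -15 - 8*(S + f)² (u(S, f) = 2 - (8*(S + f)² + 17) = 2 - (17 + 8*(S + f)²) = 2 + (-17 - 8*(S + f)²) = -15 - 8*(S + f)²)
904*u(A(4), -4) - 238 = 904*(-15 - 8*(4 - 4)²) - 238 = 904*(-15 - 8*0²) - 238 = 904*(-15 - 8*0) - 238 = 904*(-15 + 0) - 238 = 904*(-15) - 238 = -13560 - 238 = -13798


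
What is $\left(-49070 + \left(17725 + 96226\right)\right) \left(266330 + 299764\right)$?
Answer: $36728744814$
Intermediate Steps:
$\left(-49070 + \left(17725 + 96226\right)\right) \left(266330 + 299764\right) = \left(-49070 + 113951\right) 566094 = 64881 \cdot 566094 = 36728744814$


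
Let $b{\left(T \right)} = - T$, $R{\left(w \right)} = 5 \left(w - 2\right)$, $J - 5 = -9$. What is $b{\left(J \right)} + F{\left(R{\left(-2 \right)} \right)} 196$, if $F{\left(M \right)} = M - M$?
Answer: $4$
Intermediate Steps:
$J = -4$ ($J = 5 - 9 = -4$)
$R{\left(w \right)} = -10 + 5 w$ ($R{\left(w \right)} = 5 \left(-2 + w\right) = -10 + 5 w$)
$F{\left(M \right)} = 0$
$b{\left(J \right)} + F{\left(R{\left(-2 \right)} \right)} 196 = \left(-1\right) \left(-4\right) + 0 \cdot 196 = 4 + 0 = 4$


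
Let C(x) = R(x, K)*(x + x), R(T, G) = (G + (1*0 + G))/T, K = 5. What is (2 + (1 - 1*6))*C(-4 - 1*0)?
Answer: -60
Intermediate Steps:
R(T, G) = 2*G/T (R(T, G) = (G + (0 + G))/T = (G + G)/T = (2*G)/T = 2*G/T)
C(x) = 20 (C(x) = (2*5/x)*(x + x) = (10/x)*(2*x) = 20)
(2 + (1 - 1*6))*C(-4 - 1*0) = (2 + (1 - 1*6))*20 = (2 + (1 - 6))*20 = (2 - 5)*20 = -3*20 = -60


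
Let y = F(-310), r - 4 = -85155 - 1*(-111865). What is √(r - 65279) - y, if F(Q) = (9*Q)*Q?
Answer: -864900 + 3*I*√4285 ≈ -8.649e+5 + 196.38*I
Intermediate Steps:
r = 26714 (r = 4 + (-85155 - 1*(-111865)) = 4 + (-85155 + 111865) = 4 + 26710 = 26714)
F(Q) = 9*Q²
y = 864900 (y = 9*(-310)² = 9*96100 = 864900)
√(r - 65279) - y = √(26714 - 65279) - 1*864900 = √(-38565) - 864900 = 3*I*√4285 - 864900 = -864900 + 3*I*√4285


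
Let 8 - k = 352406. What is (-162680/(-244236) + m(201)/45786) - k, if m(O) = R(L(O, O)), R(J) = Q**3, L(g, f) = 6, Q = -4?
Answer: 164197066918616/465941229 ≈ 3.5240e+5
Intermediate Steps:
R(J) = -64 (R(J) = (-4)**3 = -64)
m(O) = -64
k = -352398 (k = 8 - 1*352406 = 8 - 352406 = -352398)
(-162680/(-244236) + m(201)/45786) - k = (-162680/(-244236) - 64/45786) - 1*(-352398) = (-162680*(-1/244236) - 64*1/45786) + 352398 = (40670/61059 - 32/22893) + 352398 = 309701474/465941229 + 352398 = 164197066918616/465941229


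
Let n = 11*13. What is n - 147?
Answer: -4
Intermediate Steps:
n = 143
n - 147 = 143 - 147 = -4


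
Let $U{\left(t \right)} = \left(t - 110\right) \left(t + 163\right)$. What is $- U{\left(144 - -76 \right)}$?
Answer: $-42130$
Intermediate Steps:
$U{\left(t \right)} = \left(-110 + t\right) \left(163 + t\right)$
$- U{\left(144 - -76 \right)} = - (-17930 + \left(144 - -76\right)^{2} + 53 \left(144 - -76\right)) = - (-17930 + \left(144 + 76\right)^{2} + 53 \left(144 + 76\right)) = - (-17930 + 220^{2} + 53 \cdot 220) = - (-17930 + 48400 + 11660) = \left(-1\right) 42130 = -42130$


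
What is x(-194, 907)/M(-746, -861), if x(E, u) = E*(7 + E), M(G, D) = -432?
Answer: -18139/216 ≈ -83.977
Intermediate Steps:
x(-194, 907)/M(-746, -861) = -194*(7 - 194)/(-432) = -194*(-187)*(-1/432) = 36278*(-1/432) = -18139/216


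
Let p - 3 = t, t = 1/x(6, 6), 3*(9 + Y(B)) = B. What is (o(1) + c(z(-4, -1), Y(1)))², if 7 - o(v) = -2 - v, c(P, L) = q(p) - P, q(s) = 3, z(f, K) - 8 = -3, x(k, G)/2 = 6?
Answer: 64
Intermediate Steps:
x(k, G) = 12 (x(k, G) = 2*6 = 12)
Y(B) = -9 + B/3
t = 1/12 ≈ 0.083333
p = 37/12 (p = 3 + 1/12 = 37/12 ≈ 3.0833)
z(f, K) = 5 (z(f, K) = 8 - 3 = 5)
c(P, L) = 3 - P
o(v) = 9 + v (o(v) = 7 - (-2 - v) = 7 + (2 + v) = 9 + v)
(o(1) + c(z(-4, -1), Y(1)))² = ((9 + 1) + (3 - 1*5))² = (10 + (3 - 5))² = (10 - 2)² = 8² = 64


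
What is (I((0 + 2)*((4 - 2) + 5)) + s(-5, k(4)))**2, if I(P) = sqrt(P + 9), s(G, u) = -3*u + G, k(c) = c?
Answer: (17 - sqrt(23))**2 ≈ 148.94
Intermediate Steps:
s(G, u) = G - 3*u
I(P) = sqrt(9 + P)
(I((0 + 2)*((4 - 2) + 5)) + s(-5, k(4)))**2 = (sqrt(9 + (0 + 2)*((4 - 2) + 5)) + (-5 - 3*4))**2 = (sqrt(9 + 2*(2 + 5)) + (-5 - 12))**2 = (sqrt(9 + 2*7) - 17)**2 = (sqrt(9 + 14) - 17)**2 = (sqrt(23) - 17)**2 = (-17 + sqrt(23))**2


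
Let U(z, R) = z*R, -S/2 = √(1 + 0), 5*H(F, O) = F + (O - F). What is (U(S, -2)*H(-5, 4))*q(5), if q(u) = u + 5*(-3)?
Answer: -32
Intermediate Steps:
H(F, O) = O/5 (H(F, O) = (F + (O - F))/5 = O/5)
S = -2 (S = -2*√(1 + 0) = -2*√1 = -2*1 = -2)
U(z, R) = R*z
q(u) = -15 + u (q(u) = u - 15 = -15 + u)
(U(S, -2)*H(-5, 4))*q(5) = ((-2*(-2))*((⅕)*4))*(-15 + 5) = (4*(⅘))*(-10) = (16/5)*(-10) = -32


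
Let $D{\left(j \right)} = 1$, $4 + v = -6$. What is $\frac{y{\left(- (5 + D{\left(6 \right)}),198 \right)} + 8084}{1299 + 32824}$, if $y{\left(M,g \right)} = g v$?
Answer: $\frac{6104}{34123} \approx 0.17888$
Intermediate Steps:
$v = -10$ ($v = -4 - 6 = -10$)
$y{\left(M,g \right)} = - 10 g$ ($y{\left(M,g \right)} = g \left(-10\right) = - 10 g$)
$\frac{y{\left(- (5 + D{\left(6 \right)}),198 \right)} + 8084}{1299 + 32824} = \frac{\left(-10\right) 198 + 8084}{1299 + 32824} = \frac{-1980 + 8084}{34123} = 6104 \cdot \frac{1}{34123} = \frac{6104}{34123}$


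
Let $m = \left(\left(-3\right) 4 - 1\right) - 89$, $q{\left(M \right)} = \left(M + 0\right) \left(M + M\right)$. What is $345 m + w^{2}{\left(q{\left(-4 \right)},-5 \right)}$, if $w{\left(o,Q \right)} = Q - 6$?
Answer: $-35069$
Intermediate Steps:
$q{\left(M \right)} = 2 M^{2}$ ($q{\left(M \right)} = M 2 M = 2 M^{2}$)
$m = -102$ ($m = \left(-12 - 1\right) - 89 = -13 - 89 = -102$)
$w{\left(o,Q \right)} = -6 + Q$ ($w{\left(o,Q \right)} = Q - 6 = -6 + Q$)
$345 m + w^{2}{\left(q{\left(-4 \right)},-5 \right)} = 345 \left(-102\right) + \left(-6 - 5\right)^{2} = -35190 + \left(-11\right)^{2} = -35190 + 121 = -35069$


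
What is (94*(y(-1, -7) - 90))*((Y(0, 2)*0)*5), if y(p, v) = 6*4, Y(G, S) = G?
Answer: 0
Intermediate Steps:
y(p, v) = 24
(94*(y(-1, -7) - 90))*((Y(0, 2)*0)*5) = (94*(24 - 90))*((0*0)*5) = (94*(-66))*(0*5) = -6204*0 = 0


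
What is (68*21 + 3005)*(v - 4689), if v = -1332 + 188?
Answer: -25857689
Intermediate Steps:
v = -1144
(68*21 + 3005)*(v - 4689) = (68*21 + 3005)*(-1144 - 4689) = (1428 + 3005)*(-5833) = 4433*(-5833) = -25857689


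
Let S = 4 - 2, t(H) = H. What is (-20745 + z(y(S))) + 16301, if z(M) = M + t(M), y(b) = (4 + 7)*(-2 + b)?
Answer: -4444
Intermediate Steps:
S = 2
y(b) = -22 + 11*b (y(b) = 11*(-2 + b) = -22 + 11*b)
z(M) = 2*M (z(M) = M + M = 2*M)
(-20745 + z(y(S))) + 16301 = (-20745 + 2*(-22 + 11*2)) + 16301 = (-20745 + 2*(-22 + 22)) + 16301 = (-20745 + 2*0) + 16301 = (-20745 + 0) + 16301 = -20745 + 16301 = -4444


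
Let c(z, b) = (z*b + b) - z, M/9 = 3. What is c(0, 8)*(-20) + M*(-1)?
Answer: -187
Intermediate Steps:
M = 27 (M = 9*3 = 27)
c(z, b) = b - z + b*z (c(z, b) = (b*z + b) - z = (b + b*z) - z = b - z + b*z)
c(0, 8)*(-20) + M*(-1) = (8 - 1*0 + 8*0)*(-20) + 27*(-1) = (8 + 0 + 0)*(-20) - 27 = 8*(-20) - 27 = -160 - 27 = -187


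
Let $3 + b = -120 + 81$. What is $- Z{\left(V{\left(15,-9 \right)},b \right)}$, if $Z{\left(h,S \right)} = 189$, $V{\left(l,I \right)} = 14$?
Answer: $-189$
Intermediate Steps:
$b = -42$ ($b = -3 + \left(-120 + 81\right) = -3 - 39 = -42$)
$- Z{\left(V{\left(15,-9 \right)},b \right)} = \left(-1\right) 189 = -189$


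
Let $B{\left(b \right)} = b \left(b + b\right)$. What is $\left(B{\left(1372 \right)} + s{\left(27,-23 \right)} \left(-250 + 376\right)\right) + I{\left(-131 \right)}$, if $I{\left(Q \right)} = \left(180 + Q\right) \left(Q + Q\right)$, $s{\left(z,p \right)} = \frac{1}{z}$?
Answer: $\frac{11255804}{3} \approx 3.7519 \cdot 10^{6}$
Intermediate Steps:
$I{\left(Q \right)} = 2 Q \left(180 + Q\right)$ ($I{\left(Q \right)} = \left(180 + Q\right) 2 Q = 2 Q \left(180 + Q\right)$)
$B{\left(b \right)} = 2 b^{2}$ ($B{\left(b \right)} = b 2 b = 2 b^{2}$)
$\left(B{\left(1372 \right)} + s{\left(27,-23 \right)} \left(-250 + 376\right)\right) + I{\left(-131 \right)} = \left(2 \cdot 1372^{2} + \frac{-250 + 376}{27}\right) + 2 \left(-131\right) \left(180 - 131\right) = \left(2 \cdot 1882384 + \frac{1}{27} \cdot 126\right) + 2 \left(-131\right) 49 = \left(3764768 + \frac{14}{3}\right) - 12838 = \frac{11294318}{3} - 12838 = \frac{11255804}{3}$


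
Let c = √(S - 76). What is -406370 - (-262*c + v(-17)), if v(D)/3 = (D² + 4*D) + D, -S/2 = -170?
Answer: -406982 + 524*√66 ≈ -4.0273e+5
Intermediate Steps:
S = 340 (S = -2*(-170) = 340)
c = 2*√66 (c = √(340 - 76) = √264 = 2*√66 ≈ 16.248)
v(D) = 3*D² + 15*D (v(D) = 3*((D² + 4*D) + D) = 3*(D² + 5*D) = 3*D² + 15*D)
-406370 - (-262*c + v(-17)) = -406370 - (-524*√66 + 3*(-17)*(5 - 17)) = -406370 - (-524*√66 + 3*(-17)*(-12)) = -406370 - (-524*√66 + 612) = -406370 - (612 - 524*√66) = -406370 + (-612 + 524*√66) = -406982 + 524*√66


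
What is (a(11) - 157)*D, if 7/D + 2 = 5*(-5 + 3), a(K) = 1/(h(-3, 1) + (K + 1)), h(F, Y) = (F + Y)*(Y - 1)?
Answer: 13181/144 ≈ 91.535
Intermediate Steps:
h(F, Y) = (-1 + Y)*(F + Y) (h(F, Y) = (F + Y)*(-1 + Y) = (-1 + Y)*(F + Y))
a(K) = 1/(1 + K) (a(K) = 1/((1² - 1*(-3) - 1*1 - 3*1) + (K + 1)) = 1/((1 + 3 - 1 - 3) + (1 + K)) = 1/(0 + (1 + K)) = 1/(1 + K))
D = -7/12 (D = 7/(-2 + 5*(-5 + 3)) = 7/(-2 + 5*(-2)) = 7/(-2 - 10) = 7/(-12) = 7*(-1/12) = -7/12 ≈ -0.58333)
(a(11) - 157)*D = (1/(1 + 11) - 157)*(-7/12) = (1/12 - 157)*(-7/12) = -1883/12*(-7/12) = 13181/144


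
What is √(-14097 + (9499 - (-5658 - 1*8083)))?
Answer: √9143 ≈ 95.619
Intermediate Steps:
√(-14097 + (9499 - (-5658 - 1*8083))) = √(-14097 + (9499 - (-5658 - 8083))) = √(-14097 + (9499 - 1*(-13741))) = √(-14097 + (9499 + 13741)) = √(-14097 + 23240) = √9143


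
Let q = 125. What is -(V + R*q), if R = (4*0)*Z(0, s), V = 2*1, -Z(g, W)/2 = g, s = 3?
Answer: -2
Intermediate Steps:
Z(g, W) = -2*g
V = 2
R = 0 (R = (4*0)*(-2*0) = 0*0 = 0)
-(V + R*q) = -(2 + 0*125) = -(2 + 0) = -1*2 = -2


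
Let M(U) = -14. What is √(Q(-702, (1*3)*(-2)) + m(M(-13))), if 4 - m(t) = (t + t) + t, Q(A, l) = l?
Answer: 2*√10 ≈ 6.3246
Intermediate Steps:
m(t) = 4 - 3*t (m(t) = 4 - ((t + t) + t) = 4 - (2*t + t) = 4 - 3*t)
√(Q(-702, (1*3)*(-2)) + m(M(-13))) = √((1*3)*(-2) + (4 - 3*(-14))) = √(3*(-2) + (4 + 42)) = √(-6 + 46) = √40 = 2*√10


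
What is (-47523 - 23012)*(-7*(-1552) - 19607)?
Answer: 616687505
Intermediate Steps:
(-47523 - 23012)*(-7*(-1552) - 19607) = -70535*(10864 - 19607) = -70535*(-8743) = 616687505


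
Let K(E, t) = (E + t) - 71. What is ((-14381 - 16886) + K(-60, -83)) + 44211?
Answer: 12730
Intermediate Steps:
K(E, t) = -71 + E + t
((-14381 - 16886) + K(-60, -83)) + 44211 = ((-14381 - 16886) + (-71 - 60 - 83)) + 44211 = (-31267 - 214) + 44211 = -31481 + 44211 = 12730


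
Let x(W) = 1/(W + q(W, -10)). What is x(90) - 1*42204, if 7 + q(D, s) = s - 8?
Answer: -2743259/65 ≈ -42204.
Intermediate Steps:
q(D, s) = -15 + s (q(D, s) = -7 + (s - 8) = -7 + (-8 + s) = -15 + s)
x(W) = 1/(-25 + W) (x(W) = 1/(W + (-15 - 10)) = 1/(W - 25) = 1/(-25 + W))
x(90) - 1*42204 = 1/(-25 + 90) - 1*42204 = 1/65 - 42204 = -2743259/65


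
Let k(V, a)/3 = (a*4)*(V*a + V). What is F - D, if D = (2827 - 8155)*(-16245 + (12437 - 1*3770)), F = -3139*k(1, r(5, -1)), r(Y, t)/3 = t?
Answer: -40601592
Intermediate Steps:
r(Y, t) = 3*t
k(V, a) = 12*a*(V + V*a) (k(V, a) = 3*((a*4)*(V*a + V)) = 3*((4*a)*(V + V*a)) = 3*(4*a*(V + V*a)) = 12*a*(V + V*a))
F = -226008 (F = -37668*3*(-1)*(1 + 3*(-1)) = -37668*(-3)*(1 - 3) = -37668*(-3)*(-2) = -3139*72 = -226008)
D = 40375584 (D = -5328*(-16245 + (12437 - 3770)) = -5328*(-16245 + 8667) = -5328*(-7578) = 40375584)
F - D = -226008 - 1*40375584 = -226008 - 40375584 = -40601592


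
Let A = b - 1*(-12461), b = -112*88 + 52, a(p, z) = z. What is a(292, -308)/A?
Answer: -308/2657 ≈ -0.11592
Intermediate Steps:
b = -9804 (b = -9856 + 52 = -9804)
A = 2657 (A = -9804 - 1*(-12461) = -9804 + 12461 = 2657)
a(292, -308)/A = -308/2657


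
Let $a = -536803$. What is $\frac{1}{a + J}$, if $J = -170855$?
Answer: $- \frac{1}{707658} \approx -1.4131 \cdot 10^{-6}$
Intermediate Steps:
$\frac{1}{a + J} = \frac{1}{-536803 - 170855} = \frac{1}{-707658} = - \frac{1}{707658}$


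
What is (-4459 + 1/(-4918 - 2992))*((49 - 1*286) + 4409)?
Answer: -10510665918/565 ≈ -1.8603e+7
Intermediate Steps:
(-4459 + 1/(-4918 - 2992))*((49 - 1*286) + 4409) = (-4459 + 1/(-7910))*((49 - 286) + 4409) = (-4459 - 1/7910)*(-237 + 4409) = -35270691/7910*4172 = -10510665918/565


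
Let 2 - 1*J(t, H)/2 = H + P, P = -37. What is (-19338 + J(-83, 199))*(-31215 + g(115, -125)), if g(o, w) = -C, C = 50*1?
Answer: 614607370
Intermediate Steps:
J(t, H) = 78 - 2*H (J(t, H) = 4 - 2*(H - 37) = 4 - 2*(-37 + H) = 4 + (74 - 2*H) = 78 - 2*H)
C = 50
g(o, w) = -50 (g(o, w) = -1*50 = -50)
(-19338 + J(-83, 199))*(-31215 + g(115, -125)) = (-19338 + (78 - 2*199))*(-31215 - 50) = (-19338 + (78 - 398))*(-31265) = (-19338 - 320)*(-31265) = -19658*(-31265) = 614607370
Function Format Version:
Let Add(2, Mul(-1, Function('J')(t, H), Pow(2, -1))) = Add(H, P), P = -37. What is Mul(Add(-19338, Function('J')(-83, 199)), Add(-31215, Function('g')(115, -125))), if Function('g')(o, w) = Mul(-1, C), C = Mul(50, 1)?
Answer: 614607370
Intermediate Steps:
Function('J')(t, H) = Add(78, Mul(-2, H)) (Function('J')(t, H) = Add(4, Mul(-2, Add(H, -37))) = Add(4, Mul(-2, Add(-37, H))) = Add(4, Add(74, Mul(-2, H))) = Add(78, Mul(-2, H)))
C = 50
Function('g')(o, w) = -50 (Function('g')(o, w) = Mul(-1, 50) = -50)
Mul(Add(-19338, Function('J')(-83, 199)), Add(-31215, Function('g')(115, -125))) = Mul(Add(-19338, Add(78, Mul(-2, 199))), Add(-31215, -50)) = Mul(Add(-19338, Add(78, -398)), -31265) = Mul(Add(-19338, -320), -31265) = Mul(-19658, -31265) = 614607370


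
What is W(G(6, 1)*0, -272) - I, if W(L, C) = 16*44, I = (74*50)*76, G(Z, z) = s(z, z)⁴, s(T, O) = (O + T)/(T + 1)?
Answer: -280496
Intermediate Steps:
s(T, O) = (O + T)/(1 + T)
G(Z, z) = 16*z⁴/(1 + z)⁴ (G(Z, z) = ((z + z)/(1 + z))⁴ = ((2*z)/(1 + z))⁴ = (2*z/(1 + z))⁴ = 16*z⁴/(1 + z)⁴)
I = 281200 (I = 3700*76 = 281200)
W(L, C) = 704
W(G(6, 1)*0, -272) - I = 704 - 1*281200 = 704 - 281200 = -280496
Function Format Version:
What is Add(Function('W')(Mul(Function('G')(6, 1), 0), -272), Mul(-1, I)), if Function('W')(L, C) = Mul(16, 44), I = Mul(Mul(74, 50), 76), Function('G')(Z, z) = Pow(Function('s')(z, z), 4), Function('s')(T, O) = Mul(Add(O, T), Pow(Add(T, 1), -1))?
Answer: -280496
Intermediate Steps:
Function('s')(T, O) = Mul(Pow(Add(1, T), -1), Add(O, T)) (Function('s')(T, O) = Mul(Add(O, T), Pow(Add(1, T), -1)) = Mul(Pow(Add(1, T), -1), Add(O, T)))
Function('G')(Z, z) = Mul(16, Pow(z, 4), Pow(Add(1, z), -4)) (Function('G')(Z, z) = Pow(Mul(Pow(Add(1, z), -1), Add(z, z)), 4) = Pow(Mul(Pow(Add(1, z), -1), Mul(2, z)), 4) = Pow(Mul(2, z, Pow(Add(1, z), -1)), 4) = Mul(16, Pow(z, 4), Pow(Add(1, z), -4)))
I = 281200 (I = Mul(3700, 76) = 281200)
Function('W')(L, C) = 704
Add(Function('W')(Mul(Function('G')(6, 1), 0), -272), Mul(-1, I)) = Add(704, Mul(-1, 281200)) = Add(704, -281200) = -280496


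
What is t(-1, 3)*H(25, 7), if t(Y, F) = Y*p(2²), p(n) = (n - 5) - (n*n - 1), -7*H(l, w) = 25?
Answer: -400/7 ≈ -57.143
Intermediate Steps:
H(l, w) = -25/7 (H(l, w) = -⅐*25 = -25/7)
p(n) = -4 + n - n² (p(n) = (-5 + n) - (n² - 1) = (-5 + n) - (-1 + n²) = (-5 + n) + (1 - n²) = -4 + n - n²)
t(Y, F) = -16*Y (t(Y, F) = Y*(-4 + 2² - (2²)²) = Y*(-4 + 4 - 1*4²) = Y*(-4 + 4 - 1*16) = Y*(-4 + 4 - 16) = Y*(-16) = -16*Y)
t(-1, 3)*H(25, 7) = -16*(-1)*(-25/7) = 16*(-25/7) = -400/7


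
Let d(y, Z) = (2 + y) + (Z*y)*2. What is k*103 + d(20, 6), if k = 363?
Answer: 37651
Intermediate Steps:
d(y, Z) = 2 + y + 2*Z*y (d(y, Z) = (2 + y) + 2*Z*y = 2 + y + 2*Z*y)
k*103 + d(20, 6) = 363*103 + (2 + 20 + 2*6*20) = 37389 + (2 + 20 + 240) = 37389 + 262 = 37651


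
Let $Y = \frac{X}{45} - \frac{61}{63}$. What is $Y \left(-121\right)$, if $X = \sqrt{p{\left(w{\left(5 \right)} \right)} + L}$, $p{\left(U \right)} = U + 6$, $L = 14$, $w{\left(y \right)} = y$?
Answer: $\frac{726}{7} \approx 103.71$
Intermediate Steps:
$p{\left(U \right)} = 6 + U$
$X = 5$ ($X = \sqrt{\left(6 + 5\right) + 14} = \sqrt{11 + 14} = \sqrt{25} = 5$)
$Y = - \frac{6}{7}$ ($Y = \frac{5}{45} - \frac{61}{63} = 5 \cdot \frac{1}{45} - \frac{61}{63} = \frac{1}{9} - \frac{61}{63} = - \frac{6}{7} \approx -0.85714$)
$Y \left(-121\right) = \left(- \frac{6}{7}\right) \left(-121\right) = \frac{726}{7}$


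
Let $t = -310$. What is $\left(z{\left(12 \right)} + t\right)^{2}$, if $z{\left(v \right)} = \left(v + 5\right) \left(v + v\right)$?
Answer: $9604$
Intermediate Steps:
$z{\left(v \right)} = 2 v \left(5 + v\right)$ ($z{\left(v \right)} = \left(5 + v\right) 2 v = 2 v \left(5 + v\right)$)
$\left(z{\left(12 \right)} + t\right)^{2} = \left(2 \cdot 12 \left(5 + 12\right) - 310\right)^{2} = \left(2 \cdot 12 \cdot 17 - 310\right)^{2} = \left(408 - 310\right)^{2} = 98^{2} = 9604$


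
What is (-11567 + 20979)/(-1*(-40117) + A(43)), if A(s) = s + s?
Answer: 9412/40203 ≈ 0.23411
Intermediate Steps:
A(s) = 2*s
(-11567 + 20979)/(-1*(-40117) + A(43)) = (-11567 + 20979)/(-1*(-40117) + 2*43) = 9412/(40117 + 86) = 9412/40203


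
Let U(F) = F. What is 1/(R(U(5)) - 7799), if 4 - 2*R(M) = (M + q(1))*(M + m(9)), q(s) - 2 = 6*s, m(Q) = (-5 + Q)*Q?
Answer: -2/16127 ≈ -0.00012402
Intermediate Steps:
m(Q) = Q*(-5 + Q)
q(s) = 2 + 6*s
R(M) = 2 - (8 + M)*(36 + M)/2 (R(M) = 2 - (M + (2 + 6*1))*(M + 9*(-5 + 9))/2 = 2 - (M + (2 + 6))*(M + 9*4)/2 = 2 - (M + 8)*(M + 36)/2 = 2 - (8 + M)*(36 + M)/2)
1/(R(U(5)) - 7799) = 1/((-142 - 22*5 - ½*5²) - 7799) = 1/((-142 - 110 - ½*25) - 7799) = 1/((-142 - 110 - 25/2) - 7799) = 1/(-529/2 - 7799) = 1/(-16127/2) = -2/16127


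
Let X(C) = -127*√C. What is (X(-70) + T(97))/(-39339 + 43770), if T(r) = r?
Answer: 97/4431 - 127*I*√70/4431 ≈ 0.021891 - 0.2398*I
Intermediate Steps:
(X(-70) + T(97))/(-39339 + 43770) = (-127*I*√70 + 97)/(-39339 + 43770) = (-127*I*√70 + 97)/4431 = (-127*I*√70 + 97)*(1/4431) = (97 - 127*I*√70)*(1/4431) = 97/4431 - 127*I*√70/4431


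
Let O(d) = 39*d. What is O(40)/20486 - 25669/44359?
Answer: -32618221/64909891 ≈ -0.50252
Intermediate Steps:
O(40)/20486 - 25669/44359 = (39*40)/20486 - 25669/44359 = 1560*(1/20486) - 25669*1/44359 = 780/10243 - 3667/6337 = -32618221/64909891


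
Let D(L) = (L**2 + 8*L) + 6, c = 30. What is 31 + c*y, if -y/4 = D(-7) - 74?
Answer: 9031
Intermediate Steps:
D(L) = 6 + L**2 + 8*L
y = 300 (y = -4*((6 + (-7)**2 + 8*(-7)) - 74) = -4*((6 + 49 - 56) - 74) = -4*(-1 - 74) = -4*(-75) = 300)
31 + c*y = 31 + 30*300 = 31 + 9000 = 9031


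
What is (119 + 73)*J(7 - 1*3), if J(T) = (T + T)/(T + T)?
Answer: 192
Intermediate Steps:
J(T) = 1 (J(T) = (2*T)/((2*T)) = (2*T)*(1/(2*T)) = 1)
(119 + 73)*J(7 - 1*3) = (119 + 73)*1 = 192*1 = 192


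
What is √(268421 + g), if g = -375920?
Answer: I*√107499 ≈ 327.87*I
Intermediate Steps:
√(268421 + g) = √(268421 - 375920) = √(-107499) = I*√107499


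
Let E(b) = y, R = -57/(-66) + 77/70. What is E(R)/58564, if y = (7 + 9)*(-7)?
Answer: -28/14641 ≈ -0.0019124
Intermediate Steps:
R = 108/55 (R = -57*(-1/66) + 77*(1/70) = 19/22 + 11/10 = 108/55 ≈ 1.9636)
y = -112 (y = 16*(-7) = -112)
E(b) = -112
E(R)/58564 = -112/58564 = -112*1/58564 = -28/14641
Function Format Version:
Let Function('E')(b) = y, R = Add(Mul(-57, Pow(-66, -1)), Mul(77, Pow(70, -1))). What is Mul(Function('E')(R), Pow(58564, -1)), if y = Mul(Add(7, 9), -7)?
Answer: Rational(-28, 14641) ≈ -0.0019124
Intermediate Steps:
R = Rational(108, 55) (R = Add(Mul(-57, Rational(-1, 66)), Mul(77, Rational(1, 70))) = Add(Rational(19, 22), Rational(11, 10)) = Rational(108, 55) ≈ 1.9636)
y = -112 (y = Mul(16, -7) = -112)
Function('E')(b) = -112
Mul(Function('E')(R), Pow(58564, -1)) = Mul(-112, Pow(58564, -1)) = Mul(-112, Rational(1, 58564)) = Rational(-28, 14641)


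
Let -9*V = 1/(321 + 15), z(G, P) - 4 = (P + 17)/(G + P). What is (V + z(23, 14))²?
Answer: 292961305081/12518924544 ≈ 23.401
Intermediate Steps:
z(G, P) = 4 + (17 + P)/(G + P) (z(G, P) = 4 + (P + 17)/(G + P) = 4 + (17 + P)/(G + P))
V = -1/3024 (V = -1/(9*(321 + 15)) = -⅑/336 = -⅑*1/336 = -1/3024 ≈ -0.00033069)
(V + z(23, 14))² = (-1/3024 + (17 + 4*23 + 5*14)/(23 + 14))² = (-1/3024 + (17 + 92 + 70)/37)² = (-1/3024 + (1/37)*179)² = (-1/3024 + 179/37)² = (541259/111888)² = 292961305081/12518924544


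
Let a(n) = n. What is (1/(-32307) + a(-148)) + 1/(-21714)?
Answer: -3146186525/21258006 ≈ -148.00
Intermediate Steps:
(1/(-32307) + a(-148)) + 1/(-21714) = (1/(-32307) - 148) + 1/(-21714) = (-1/32307 - 148) - 1/21714 = -4781437/32307 - 1/21714 = -3146186525/21258006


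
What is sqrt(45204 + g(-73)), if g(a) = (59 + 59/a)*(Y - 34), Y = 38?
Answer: 2*sqrt(60533133)/73 ≈ 213.16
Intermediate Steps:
g(a) = 236 + 236/a (g(a) = (59 + 59/a)*(38 - 34) = (59 + 59/a)*4 = 236 + 236/a)
sqrt(45204 + g(-73)) = sqrt(45204 + (236 + 236/(-73))) = sqrt(45204 + (236 + 236*(-1/73))) = sqrt(45204 + (236 - 236/73)) = sqrt(45204 + 16992/73) = sqrt(3316884/73) = 2*sqrt(60533133)/73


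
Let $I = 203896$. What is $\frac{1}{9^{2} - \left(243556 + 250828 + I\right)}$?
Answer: $- \frac{1}{698199} \approx -1.4323 \cdot 10^{-6}$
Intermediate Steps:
$\frac{1}{9^{2} - \left(243556 + 250828 + I\right)} = \frac{1}{9^{2} - \left(447452 + 250828\right)} = \frac{1}{81 - 698280} = \frac{1}{-698199} = - \frac{1}{698199}$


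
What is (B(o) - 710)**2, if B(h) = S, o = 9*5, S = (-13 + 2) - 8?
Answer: 531441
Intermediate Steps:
S = -19 (S = -11 - 8 = -19)
o = 45
B(h) = -19
(B(o) - 710)**2 = (-19 - 710)**2 = (-729)**2 = 531441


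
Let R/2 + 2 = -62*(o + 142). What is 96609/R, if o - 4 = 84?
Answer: -32203/9508 ≈ -3.3869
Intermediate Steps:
o = 88 (o = 4 + 84 = 88)
R = -28524 (R = -4 + 2*(-62*(88 + 142)) = -4 + 2*(-62*230) = -4 + 2*(-14260) = -4 - 28520 = -28524)
96609/R = 96609/(-28524) = 96609*(-1/28524) = -32203/9508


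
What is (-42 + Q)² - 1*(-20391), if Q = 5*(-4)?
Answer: 24235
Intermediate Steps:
Q = -20
(-42 + Q)² - 1*(-20391) = (-42 - 20)² - 1*(-20391) = (-62)² + 20391 = 3844 + 20391 = 24235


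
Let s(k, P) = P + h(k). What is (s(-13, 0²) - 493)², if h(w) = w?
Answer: 256036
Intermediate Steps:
s(k, P) = P + k
(s(-13, 0²) - 493)² = ((0² - 13) - 493)² = ((0 - 13) - 493)² = (-13 - 493)² = (-506)² = 256036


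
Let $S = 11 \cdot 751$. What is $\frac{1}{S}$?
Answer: $\frac{1}{8261} \approx 0.00012105$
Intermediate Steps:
$S = 8261$
$\frac{1}{S} = \frac{1}{8261}$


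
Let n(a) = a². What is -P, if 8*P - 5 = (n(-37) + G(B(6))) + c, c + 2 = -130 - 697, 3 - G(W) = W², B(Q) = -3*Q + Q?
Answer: -101/2 ≈ -50.500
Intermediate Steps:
B(Q) = -2*Q
G(W) = 3 - W²
c = -829 (c = -2 + (-130 - 697) = -2 - 827 = -829)
P = 101/2 (P = 5/8 + (((-37)² + (3 - (-2*6)²)) - 829)/8 = 5/8 + ((1369 + (3 - 1*(-12)²)) - 829)/8 = 5/8 + ((1369 + (3 - 1*144)) - 829)/8 = 5/8 + ((1369 + (3 - 144)) - 829)/8 = 5/8 + ((1369 - 141) - 829)/8 = 5/8 + (1228 - 829)/8 = 5/8 + (⅛)*399 = 5/8 + 399/8 = 101/2 ≈ 50.500)
-P = -1*101/2 = -101/2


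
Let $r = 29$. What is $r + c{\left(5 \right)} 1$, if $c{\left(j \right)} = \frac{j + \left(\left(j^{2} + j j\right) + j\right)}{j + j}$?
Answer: $35$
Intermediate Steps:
$c{\left(j \right)} = \frac{2 j + 2 j^{2}}{2 j}$ ($c{\left(j \right)} = \frac{j + \left(\left(j^{2} + j^{2}\right) + j\right)}{2 j} = \left(j + \left(2 j^{2} + j\right)\right) \frac{1}{2 j} = \left(j + \left(j + 2 j^{2}\right)\right) \frac{1}{2 j} = \left(2 j + 2 j^{2}\right) \frac{1}{2 j} = \frac{2 j + 2 j^{2}}{2 j}$)
$r + c{\left(5 \right)} 1 = 29 + \left(1 + 5\right) 1 = 29 + 6 \cdot 1 = 29 + 6 = 35$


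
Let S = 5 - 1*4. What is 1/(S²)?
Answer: 1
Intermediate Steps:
S = 1 (S = 5 - 4 = 1)
1/(S²) = 1/(1²) = 1/1 = 1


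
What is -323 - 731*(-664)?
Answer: 485061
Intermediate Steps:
-323 - 731*(-664) = -323 + 485384 = 485061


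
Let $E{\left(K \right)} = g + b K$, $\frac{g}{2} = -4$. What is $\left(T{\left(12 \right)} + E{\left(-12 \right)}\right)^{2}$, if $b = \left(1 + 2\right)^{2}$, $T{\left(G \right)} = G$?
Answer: $10816$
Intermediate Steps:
$b = 9$ ($b = 3^{2} = 9$)
$g = -8$ ($g = 2 \left(-4\right) = -8$)
$E{\left(K \right)} = -8 + 9 K$
$\left(T{\left(12 \right)} + E{\left(-12 \right)}\right)^{2} = \left(12 + \left(-8 + 9 \left(-12\right)\right)\right)^{2} = \left(12 - 116\right)^{2} = \left(-104\right)^{2} = 10816$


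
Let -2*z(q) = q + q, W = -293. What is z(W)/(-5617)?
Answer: -293/5617 ≈ -0.052163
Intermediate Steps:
z(q) = -q (z(q) = -(q + q)/2 = -q)
z(W)/(-5617) = -1*(-293)/(-5617) = 293*(-1/5617) = -293/5617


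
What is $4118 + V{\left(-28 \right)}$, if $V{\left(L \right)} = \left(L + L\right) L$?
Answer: $5686$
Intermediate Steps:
$V{\left(L \right)} = 2 L^{2}$ ($V{\left(L \right)} = 2 L L = 2 L^{2}$)
$4118 + V{\left(-28 \right)} = 4118 + 2 \left(-28\right)^{2} = 4118 + 2 \cdot 784 = 4118 + 1568 = 5686$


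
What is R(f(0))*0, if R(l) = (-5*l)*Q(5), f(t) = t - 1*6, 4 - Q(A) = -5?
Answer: 0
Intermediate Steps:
Q(A) = 9 (Q(A) = 4 - 1*(-5) = 4 + 5 = 9)
f(t) = -6 + t (f(t) = t - 6 = -6 + t)
R(l) = -45*l (R(l) = -5*l*9 = -45*l)
R(f(0))*0 = -45*(-6 + 0)*0 = -45*(-6)*0 = 270*0 = 0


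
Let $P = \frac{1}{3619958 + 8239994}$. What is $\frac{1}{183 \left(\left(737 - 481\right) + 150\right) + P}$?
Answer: $\frac{11859952}{881170713697} \approx 1.3459 \cdot 10^{-5}$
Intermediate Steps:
$P = \frac{1}{11859952} \approx 8.4317 \cdot 10^{-8}$
$\frac{1}{183 \left(\left(737 - 481\right) + 150\right) + P} = \frac{1}{183 \left(\left(737 - 481\right) + 150\right) + \frac{1}{11859952}} = \frac{1}{183 \left(256 + 150\right) + \frac{1}{11859952}} = \frac{1}{183 \cdot 406 + \frac{1}{11859952}} = \frac{1}{74298 + \frac{1}{11859952}} = \frac{1}{\frac{881170713697}{11859952}} = \frac{11859952}{881170713697}$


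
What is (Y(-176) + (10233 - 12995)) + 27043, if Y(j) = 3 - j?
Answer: 24460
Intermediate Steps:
(Y(-176) + (10233 - 12995)) + 27043 = ((3 - 1*(-176)) + (10233 - 12995)) + 27043 = ((3 + 176) - 2762) + 27043 = (179 - 2762) + 27043 = -2583 + 27043 = 24460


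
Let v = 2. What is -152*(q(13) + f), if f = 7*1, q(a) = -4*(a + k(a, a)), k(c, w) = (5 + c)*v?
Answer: 28728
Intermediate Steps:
k(c, w) = 10 + 2*c (k(c, w) = (5 + c)*2 = 10 + 2*c)
q(a) = -40 - 12*a (q(a) = -4*(a + (10 + 2*a)) = -4*(10 + 3*a) = -40 - 12*a)
f = 7
-152*(q(13) + f) = -152*((-40 - 12*13) + 7) = -152*((-40 - 156) + 7) = -152*(-196 + 7) = -152*(-189) = 28728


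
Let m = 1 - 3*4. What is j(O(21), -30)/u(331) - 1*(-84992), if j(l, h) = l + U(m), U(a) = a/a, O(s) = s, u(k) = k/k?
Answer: 85014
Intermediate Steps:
u(k) = 1
m = -11 (m = 1 - 12 = -11)
U(a) = 1
j(l, h) = 1 + l (j(l, h) = l + 1 = 1 + l)
j(O(21), -30)/u(331) - 1*(-84992) = (1 + 21)/1 - 1*(-84992) = 22*1 + 84992 = 22 + 84992 = 85014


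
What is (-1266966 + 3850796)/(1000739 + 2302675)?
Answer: 1291915/1651707 ≈ 0.78217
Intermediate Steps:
(-1266966 + 3850796)/(1000739 + 2302675) = 2583830/3303414 = 2583830*(1/3303414) = 1291915/1651707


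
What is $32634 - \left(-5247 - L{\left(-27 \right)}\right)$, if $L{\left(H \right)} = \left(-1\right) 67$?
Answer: $37814$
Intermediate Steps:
$L{\left(H \right)} = -67$
$32634 - \left(-5247 - L{\left(-27 \right)}\right) = 32634 + \left(\left(-67 + 13547\right) - 8300\right) = 32634 + \left(13480 - 8300\right) = 32634 + 5180 = 37814$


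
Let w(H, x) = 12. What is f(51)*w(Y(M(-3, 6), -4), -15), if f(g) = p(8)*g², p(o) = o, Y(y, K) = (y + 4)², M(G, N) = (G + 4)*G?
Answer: 249696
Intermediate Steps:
M(G, N) = G*(4 + G) (M(G, N) = (4 + G)*G = G*(4 + G))
Y(y, K) = (4 + y)²
f(g) = 8*g²
f(51)*w(Y(M(-3, 6), -4), -15) = (8*51²)*12 = (8*2601)*12 = 20808*12 = 249696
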